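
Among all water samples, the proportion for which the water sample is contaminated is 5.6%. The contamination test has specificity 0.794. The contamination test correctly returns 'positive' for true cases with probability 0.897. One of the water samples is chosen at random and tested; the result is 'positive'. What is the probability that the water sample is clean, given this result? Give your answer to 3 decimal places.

Let H be the event that the water sample is contaminated. P(H) = 0.056, so P(¬H) = 0.944. With E the 'positive' result, P(E|H) = 0.897 and P(E|¬H) = 0.206.
P(E) = 0.897·0.056 + 0.206·0.944 = 0.050232 + 0.19446 = 0.24470.
By Bayes' theorem, P(H|E) = 0.050232 / 0.24470 = 0.205. Hence P(¬H|E) = 1 − 0.205 = 0.795.

P(¬H | E) ≈ 0.795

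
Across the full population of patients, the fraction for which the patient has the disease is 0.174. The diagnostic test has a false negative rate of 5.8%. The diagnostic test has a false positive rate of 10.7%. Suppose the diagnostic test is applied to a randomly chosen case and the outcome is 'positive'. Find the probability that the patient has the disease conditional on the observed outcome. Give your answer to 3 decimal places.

Write H for 'the patient has the disease'. Prior odds H:¬H = 0.174/0.826 = 0.21065. For the 'positive' outcome, the likelihood ratio is 0.942/0.107 = 8.8037.
Posterior odds = 0.21065 × 8.8037 = 1.8545, so P(H|E) = 1.8545/(1+1.8545) = 0.650.

P(H | E) ≈ 0.650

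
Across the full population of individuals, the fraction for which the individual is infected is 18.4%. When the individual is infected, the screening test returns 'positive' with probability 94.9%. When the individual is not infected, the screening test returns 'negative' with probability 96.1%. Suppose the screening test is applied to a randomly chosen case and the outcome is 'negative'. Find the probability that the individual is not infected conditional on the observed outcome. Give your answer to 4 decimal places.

P(¬H | E) ≈ 0.9882

Let H be the event that the individual is infected. P(H) = 0.184, so P(¬H) = 0.816. With E the 'negative' result, P(E|H) = 0.051 and P(E|¬H) = 0.961.
P(E) = 0.051·0.184 + 0.961·0.816 = 0.0093840 + 0.78418 = 0.79356.
By Bayes' theorem, P(H|E) = 0.0093840 / 0.79356 = 0.0118. Hence P(¬H|E) = 1 − 0.0118 = 0.9882.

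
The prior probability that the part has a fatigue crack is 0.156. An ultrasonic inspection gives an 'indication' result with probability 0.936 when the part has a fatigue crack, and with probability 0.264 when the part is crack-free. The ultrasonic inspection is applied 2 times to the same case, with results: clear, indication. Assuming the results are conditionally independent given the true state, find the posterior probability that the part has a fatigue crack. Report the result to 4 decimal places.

Let H be the event that the part has a fatigue crack; start with P(H) = 0.156. P('indication'|H) = 0.936, P('indication'|¬H) = 0.264.
Update on result 1 ('clear'): P(H) ← 0.064·0.1560 / (0.064·0.1560 + 0.736·0.8440) = 0.0099840/0.63117 = 0.0158.
Update on result 2 ('indication'): P(H) ← 0.936·0.0158 / (0.936·0.0158 + 0.264·0.9842) = 0.014806/0.27463 = 0.0539.

Posterior P(H) ≈ 0.0539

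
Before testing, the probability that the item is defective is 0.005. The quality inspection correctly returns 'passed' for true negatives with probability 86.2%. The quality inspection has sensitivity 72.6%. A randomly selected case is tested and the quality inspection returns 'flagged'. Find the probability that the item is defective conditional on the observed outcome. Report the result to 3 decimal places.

Write H for 'the item is defective'. Prior odds H:¬H = 0.005/0.995 = 0.0050251. For the 'flagged' outcome, the likelihood ratio is 0.726/0.138 = 5.2609.
Posterior odds = 0.0050251 × 5.2609 = 0.026437, so P(H|E) = 0.026437/(1+0.026437) = 0.026.

P(H | E) ≈ 0.026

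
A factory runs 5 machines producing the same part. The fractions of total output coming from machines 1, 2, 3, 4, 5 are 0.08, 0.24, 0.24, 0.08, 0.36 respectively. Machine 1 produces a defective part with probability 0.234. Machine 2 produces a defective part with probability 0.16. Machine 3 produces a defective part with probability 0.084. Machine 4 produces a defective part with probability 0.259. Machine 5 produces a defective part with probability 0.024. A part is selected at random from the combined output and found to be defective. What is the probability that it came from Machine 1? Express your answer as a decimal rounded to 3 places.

P(defective|M1) = 0.234; P(defective|M2) = 0.16; P(defective|M3) = 0.084; P(defective|M4) = 0.259; P(defective|M5) = 0.024.
Prior × likelihood for each source: 0.08·0.234=0.01872, 0.24·0.16=0.03840, 0.24·0.084=0.02016, 0.08·0.259=0.02072, 0.36·0.024=0.008640. Summing gives P(defective) = 0.10664.
P(Machine 1 | defective) = 0.01872 / 0.10664 = 0.176.

Posterior probability ≈ 0.176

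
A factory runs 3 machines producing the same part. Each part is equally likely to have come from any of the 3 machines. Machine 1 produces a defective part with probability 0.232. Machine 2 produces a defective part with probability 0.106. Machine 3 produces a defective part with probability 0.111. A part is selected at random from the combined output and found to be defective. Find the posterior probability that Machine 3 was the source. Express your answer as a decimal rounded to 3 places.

Posterior probability ≈ 0.247

P(defective|M1) = 0.232; P(defective|M2) = 0.106; P(defective|M3) = 0.111.
Prior × likelihood for each source: 0.333333·0.232=0.07733, 0.333333·0.106=0.03533, 0.333333·0.111=0.03700. Summing gives P(defective) = 0.14967.
P(Machine 3 | defective) = 0.03700 / 0.14967 = 0.247.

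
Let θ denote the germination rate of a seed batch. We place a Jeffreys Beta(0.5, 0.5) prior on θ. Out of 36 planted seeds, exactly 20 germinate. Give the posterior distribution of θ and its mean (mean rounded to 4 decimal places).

The binomial likelihood is conjugate to the Beta prior: with 20 successes and 16 failures, the posterior is Beta(0.5+20, 0.5+16) = Beta(20.5, 16.5).
Posterior mean = α/(α+β) = 20.5/37 = 0.5541.

Posterior: Beta(20.5, 16.5); mean ≈ 0.5541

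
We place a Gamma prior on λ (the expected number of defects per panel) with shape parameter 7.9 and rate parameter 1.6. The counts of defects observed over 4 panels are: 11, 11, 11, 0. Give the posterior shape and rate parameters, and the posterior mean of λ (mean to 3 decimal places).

Total count ∑xᵢ = 33 over n = 4 panels.
Gamma is conjugate to the Poisson likelihood: posterior is Gamma(shape = 7.9+33 = 40.9, rate = 1.6+4 = 5.6).
Posterior mean = shape/rate = 40.9/5.6 = 7.304.

Posterior: Gamma(shape=40.9, rate=5.6); mean ≈ 7.304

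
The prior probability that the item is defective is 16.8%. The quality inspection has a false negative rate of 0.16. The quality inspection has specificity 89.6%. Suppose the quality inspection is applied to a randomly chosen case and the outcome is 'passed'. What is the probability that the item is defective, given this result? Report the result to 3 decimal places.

P(H | E) ≈ 0.035

Let H be the event that the item is defective. P(H) = 0.168, so P(¬H) = 0.832. With E the 'passed' result, P(E|H) = 0.16 and P(E|¬H) = 0.896.
P(E) = 0.16·0.168 + 0.896·0.832 = 0.026880 + 0.74547 = 0.77235.
By Bayes' theorem, P(H|E) = 0.026880 / 0.77235 = 0.035.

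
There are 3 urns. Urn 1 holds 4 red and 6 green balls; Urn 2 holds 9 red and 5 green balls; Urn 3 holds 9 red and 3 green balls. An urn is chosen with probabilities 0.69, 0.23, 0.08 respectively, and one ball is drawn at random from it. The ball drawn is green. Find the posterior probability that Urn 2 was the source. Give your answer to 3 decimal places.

P(green|Urn 1) = 0.6; P(green|Urn 2) = 0.3571; P(green|Urn 3) = 0.25.
Prior × likelihood for each source: 0.69·0.6=0.4140, 0.23·0.3571=0.08214, 0.08·0.25=0.02000. Summing gives P(green) = 0.51614.
P(Urn 2 | green) = 0.08214 / 0.51614 = 0.159.

Posterior probability ≈ 0.159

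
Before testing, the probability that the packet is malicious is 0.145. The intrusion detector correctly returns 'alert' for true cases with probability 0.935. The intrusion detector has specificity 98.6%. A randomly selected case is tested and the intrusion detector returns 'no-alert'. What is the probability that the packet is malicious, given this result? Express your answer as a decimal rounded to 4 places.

P(H | E) ≈ 0.0111

Write H for 'the packet is malicious'. Prior odds H:¬H = 0.145/0.855 = 0.16959. For the 'no-alert' outcome, the likelihood ratio is 0.065/0.986 = 0.065923.
Posterior odds = 0.16959 × 0.065923 = 0.011180, so P(H|E) = 0.011180/(1+0.011180) = 0.0111.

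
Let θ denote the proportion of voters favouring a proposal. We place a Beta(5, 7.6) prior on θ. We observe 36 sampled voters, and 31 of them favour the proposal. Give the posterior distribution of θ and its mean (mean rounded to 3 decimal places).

Posterior: Beta(36, 12.6); mean ≈ 0.741

The binomial likelihood is conjugate to the Beta prior: with 31 successes and 5 failures, the posterior is Beta(5+31, 7.6+5) = Beta(36, 12.6).
E[θ | data] = 36/(36+12.6) = 0.741.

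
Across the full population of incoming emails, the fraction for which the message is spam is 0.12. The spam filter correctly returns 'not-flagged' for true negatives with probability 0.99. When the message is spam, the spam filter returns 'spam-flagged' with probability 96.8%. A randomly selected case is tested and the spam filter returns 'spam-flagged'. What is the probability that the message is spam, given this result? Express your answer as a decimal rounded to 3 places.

Write H for 'the message is spam'. Prior odds H:¬H = 0.12/0.88 = 0.13636. For the 'spam-flagged' outcome, the likelihood ratio is 0.968/0.01 = 96.800.
Posterior odds = 0.13636 × 96.800 = 13.200, so P(H|E) = 13.200/(1+13.200) = 0.930.

P(H | E) ≈ 0.930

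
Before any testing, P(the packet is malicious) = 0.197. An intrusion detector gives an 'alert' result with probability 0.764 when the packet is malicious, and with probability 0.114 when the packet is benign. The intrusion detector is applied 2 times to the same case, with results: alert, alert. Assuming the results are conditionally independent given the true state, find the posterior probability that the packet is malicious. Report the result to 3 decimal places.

Posterior P(H) ≈ 0.917

With H the event that the packet is malicious, the joint likelihood of the observed sequence is P(data|H) = 0.764·0.764 = 0.58370 and P(data|¬H) = 0.114·0.114 = 0.012996.
Bayes: P(H|data) = 0.197·0.58370 / (0.197·0.58370 + 0.803·0.012996) = 0.11499/0.12542 = 0.9168.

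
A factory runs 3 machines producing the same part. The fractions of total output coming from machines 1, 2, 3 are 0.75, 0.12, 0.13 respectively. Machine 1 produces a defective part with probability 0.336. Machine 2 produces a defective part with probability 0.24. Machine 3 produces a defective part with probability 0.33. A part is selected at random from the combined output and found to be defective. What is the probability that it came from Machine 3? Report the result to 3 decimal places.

Posterior probability ≈ 0.133

Tabulate prior·likelihood by source: [1] prior 0.75, lik 0.336, product 0.2520; [2] prior 0.12, lik 0.24, product 0.02880; [3] prior 0.13, lik 0.33, product 0.04290.
Normalizing constant = 0.32370; the posterior for Machine 3 is its product over the sum, 0.04290/0.32370 = 0.133.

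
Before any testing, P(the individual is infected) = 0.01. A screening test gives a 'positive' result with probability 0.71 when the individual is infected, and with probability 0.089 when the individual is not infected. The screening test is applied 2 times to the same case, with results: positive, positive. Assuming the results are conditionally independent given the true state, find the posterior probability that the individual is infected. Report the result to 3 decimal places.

With H the event that the individual is infected, the joint likelihood of the observed sequence is P(data|H) = 0.71·0.71 = 0.50410 and P(data|¬H) = 0.089·0.089 = 0.0079210.
Bayes: P(H|data) = 0.01·0.50410 / (0.01·0.50410 + 0.99·0.0079210) = 0.0050410/0.012883 = 0.3913.

Posterior P(H) ≈ 0.391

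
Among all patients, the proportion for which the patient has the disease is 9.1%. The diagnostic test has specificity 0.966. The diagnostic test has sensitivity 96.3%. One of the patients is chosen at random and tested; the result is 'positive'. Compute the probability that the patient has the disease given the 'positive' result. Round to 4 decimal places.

P(H | E) ≈ 0.7393

Let H be the event that the patient has the disease. P(H) = 0.091, so P(¬H) = 0.909. With E the 'positive' result, P(E|H) = 0.963 and P(E|¬H) = 0.034.
P(E) = 0.963·0.091 + 0.034·0.909 = 0.087633 + 0.030906 = 0.11854.
By Bayes' theorem, P(H|E) = 0.087633 / 0.11854 = 0.7393.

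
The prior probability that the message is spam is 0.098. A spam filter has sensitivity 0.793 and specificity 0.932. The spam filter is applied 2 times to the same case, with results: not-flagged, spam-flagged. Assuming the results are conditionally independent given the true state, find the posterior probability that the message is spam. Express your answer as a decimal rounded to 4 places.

Let H be the event that the message is spam; start with P(H) = 0.098. P('spam-flagged'|H) = 0.793, P('spam-flagged'|¬H) = 0.068.
Update on result 1 ('not-flagged'): P(H) ← 0.207·0.0980 / (0.207·0.0980 + 0.932·0.9020) = 0.020286/0.86095 = 0.0236.
Update on result 2 ('spam-flagged'): P(H) ← 0.793·0.0236 / (0.793·0.0236 + 0.068·0.9764) = 0.018685/0.085083 = 0.2196.

Posterior P(H) ≈ 0.2196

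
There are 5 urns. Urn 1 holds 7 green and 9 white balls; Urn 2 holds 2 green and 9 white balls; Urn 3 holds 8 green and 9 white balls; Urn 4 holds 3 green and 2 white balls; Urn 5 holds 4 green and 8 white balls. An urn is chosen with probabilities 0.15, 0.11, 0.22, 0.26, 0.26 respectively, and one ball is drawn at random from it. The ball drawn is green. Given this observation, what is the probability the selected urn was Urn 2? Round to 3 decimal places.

P(green|Urn 1) = 0.4375; P(green|Urn 2) = 0.1818; P(green|Urn 3) = 0.4706; P(green|Urn 4) = 0.6; P(green|Urn 5) = 0.3333.
Prior × likelihood for each source: 0.15·0.4375=0.06563, 0.11·0.1818=0.02000, 0.22·0.4706=0.1035, 0.26·0.6=0.1560, 0.26·0.3333=0.08667. Summing gives P(green) = 0.43182.
P(Urn 2 | green) = 0.02000 / 0.43182 = 0.046.

Posterior probability ≈ 0.046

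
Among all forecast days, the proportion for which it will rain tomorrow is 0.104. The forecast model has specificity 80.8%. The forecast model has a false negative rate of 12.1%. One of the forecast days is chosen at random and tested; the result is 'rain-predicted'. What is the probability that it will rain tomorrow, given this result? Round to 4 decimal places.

Let H be the event that it will rain tomorrow. P(H) = 0.104, so P(¬H) = 0.896. With E the 'rain-predicted' result, P(E|H) = 0.879 and P(E|¬H) = 0.192.
P(E) = 0.879·0.104 + 0.192·0.896 = 0.091416 + 0.17203 = 0.26345.
By Bayes' theorem, P(H|E) = 0.091416 / 0.26345 = 0.3470.

P(H | E) ≈ 0.3470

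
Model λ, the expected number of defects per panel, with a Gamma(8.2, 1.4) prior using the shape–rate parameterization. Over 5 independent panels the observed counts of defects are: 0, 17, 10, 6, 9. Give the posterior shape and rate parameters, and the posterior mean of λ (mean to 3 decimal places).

The Poisson likelihood adds the total count to the shape and the number of exposure periods to the rate. Here ∑xᵢ = 42 and n = 5, so shape 8.2→50.2 and rate 1.4→6.4.
Posterior mean = shape/rate = 50.2/6.4 = 7.844.

Posterior: Gamma(shape=50.2, rate=6.4); mean ≈ 7.844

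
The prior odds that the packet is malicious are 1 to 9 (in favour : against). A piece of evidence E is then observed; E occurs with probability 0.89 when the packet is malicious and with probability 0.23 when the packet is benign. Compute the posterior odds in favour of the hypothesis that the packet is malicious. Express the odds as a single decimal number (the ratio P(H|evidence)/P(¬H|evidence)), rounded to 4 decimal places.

Posterior odds ≈ 0.4300

Prior odds = 1/9 = 0.11111.
Likelihood ratio for E = 0.89/0.23 = 3.8696.
Posterior odds = prior odds × LR = 0.42995.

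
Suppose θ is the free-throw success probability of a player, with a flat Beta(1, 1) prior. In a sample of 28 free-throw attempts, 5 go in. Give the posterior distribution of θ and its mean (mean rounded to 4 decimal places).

Observing 5 successes and 23 failures updates Beta(1, 1) by adding the success and failure counts to the two shape parameters: α = 1+5 = 6, β = 1+23 = 24.
Posterior mean = α/(α+β) = 6/30 = 0.2000.

Posterior: Beta(6, 24); mean ≈ 0.2000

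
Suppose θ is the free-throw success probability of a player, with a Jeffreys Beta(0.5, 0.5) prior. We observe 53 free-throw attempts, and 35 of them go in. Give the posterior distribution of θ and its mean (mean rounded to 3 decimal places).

Posterior: Beta(35.5, 18.5); mean ≈ 0.657

Observing 35 successes and 18 failures updates Beta(0.5, 0.5) by adding the success and failure counts to the two shape parameters: α = 0.5+35 = 35.5, β = 0.5+18 = 18.5.
Posterior mean = α/(α+β) = 35.5/54 = 0.657.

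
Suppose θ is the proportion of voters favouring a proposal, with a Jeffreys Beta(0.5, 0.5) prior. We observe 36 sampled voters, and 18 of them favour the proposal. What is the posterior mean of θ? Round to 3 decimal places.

Posterior mean ≈ 0.500

Observing 18 successes and 18 failures updates Beta(0.5, 0.5) by adding the success and failure counts to the two shape parameters: α = 0.5+18 = 18.5, β = 0.5+18 = 18.5.
E[θ | data] = 18.5/(18.5+18.5) = 0.500.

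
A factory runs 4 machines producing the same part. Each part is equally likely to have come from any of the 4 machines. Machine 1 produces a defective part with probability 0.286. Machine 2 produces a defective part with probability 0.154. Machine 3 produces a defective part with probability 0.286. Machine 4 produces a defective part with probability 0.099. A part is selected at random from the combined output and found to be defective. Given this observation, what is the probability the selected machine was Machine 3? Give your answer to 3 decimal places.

Posterior probability ≈ 0.347

Tabulate prior·likelihood by source: [1] prior 0.25, lik 0.286, product 0.07150; [2] prior 0.25, lik 0.154, product 0.03850; [3] prior 0.25, lik 0.286, product 0.07150; [4] prior 0.25, lik 0.099, product 0.02475.
Normalizing constant = 0.20625; the posterior for Machine 3 is its product over the sum, 0.07150/0.20625 = 0.347.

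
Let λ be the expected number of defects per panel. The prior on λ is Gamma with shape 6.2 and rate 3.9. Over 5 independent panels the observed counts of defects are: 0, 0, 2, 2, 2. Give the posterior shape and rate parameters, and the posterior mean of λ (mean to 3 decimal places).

Posterior: Gamma(shape=12.2, rate=8.9); mean ≈ 1.371

The Poisson likelihood adds the total count to the shape and the number of exposure periods to the rate. Here ∑xᵢ = 6 and n = 5, so shape 6.2→12.2 and rate 3.9→8.9.
E[λ | data] = 12.2/8.9 = 1.371.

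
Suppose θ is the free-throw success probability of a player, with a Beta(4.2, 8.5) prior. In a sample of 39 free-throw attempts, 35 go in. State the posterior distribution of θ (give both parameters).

Observing 35 successes and 4 failures updates Beta(4.2, 8.5) by adding the success and failure counts to the two shape parameters: α = 4.2+35 = 39.2, β = 8.5+4 = 12.5.

Posterior: Beta(39.2, 12.5)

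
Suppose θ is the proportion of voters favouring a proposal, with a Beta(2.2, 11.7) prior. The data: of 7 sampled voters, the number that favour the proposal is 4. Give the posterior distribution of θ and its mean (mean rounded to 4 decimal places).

Posterior: Beta(6.2, 14.7); mean ≈ 0.2967

The binomial likelihood is conjugate to the Beta prior: with 4 successes and 3 failures, the posterior is Beta(2.2+4, 11.7+3) = Beta(6.2, 14.7).
E[θ | data] = 6.2/(6.2+14.7) = 0.2967.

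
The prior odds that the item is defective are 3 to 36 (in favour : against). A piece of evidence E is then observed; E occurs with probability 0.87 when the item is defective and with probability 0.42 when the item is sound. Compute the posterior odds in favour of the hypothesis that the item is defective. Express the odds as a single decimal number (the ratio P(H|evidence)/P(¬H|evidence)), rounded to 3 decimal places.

Posterior odds ≈ 0.173

Prior odds = 3/36 = 0.083333.
Likelihood ratio for E = 0.87/0.42 = 2.0714.
Posterior odds = prior odds × LR = 0.17262.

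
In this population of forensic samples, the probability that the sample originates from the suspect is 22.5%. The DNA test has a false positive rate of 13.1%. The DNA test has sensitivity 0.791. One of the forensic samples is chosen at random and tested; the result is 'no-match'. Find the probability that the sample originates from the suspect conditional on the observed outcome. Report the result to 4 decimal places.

P(H | E) ≈ 0.0653

Write H for 'the sample originates from the suspect'. Prior odds H:¬H = 0.225/0.775 = 0.29032. For the 'no-match' outcome, the likelihood ratio is 0.209/0.869 = 0.24051.
Posterior odds = 0.29032 × 0.24051 = 0.069824, so P(H|E) = 0.069824/(1+0.069824) = 0.0653.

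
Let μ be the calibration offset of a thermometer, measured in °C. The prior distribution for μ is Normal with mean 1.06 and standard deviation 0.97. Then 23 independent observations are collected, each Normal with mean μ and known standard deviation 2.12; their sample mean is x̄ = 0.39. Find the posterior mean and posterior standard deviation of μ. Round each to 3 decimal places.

Posterior mean ≈ 0.505; posterior SD ≈ 0.402

Prior precision 1/τ₀² = 1/0.97² = 1.06281; data precision n/σ² = 23/2.12² = 5.11748.
Posterior precision = 1.06281 + 5.11748 = 6.18029, giving posterior SD = 1/√6.18029 = 0.402.
Posterior mean = (1.06281·1.06 + 5.11748·0.39) / 6.18029 = 0.505.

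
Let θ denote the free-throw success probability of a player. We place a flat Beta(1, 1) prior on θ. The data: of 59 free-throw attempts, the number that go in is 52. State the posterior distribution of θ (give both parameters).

Observing 52 successes and 7 failures updates Beta(1, 1) by adding the success and failure counts to the two shape parameters: α = 1+52 = 53, β = 1+7 = 8.

Posterior: Beta(53, 8)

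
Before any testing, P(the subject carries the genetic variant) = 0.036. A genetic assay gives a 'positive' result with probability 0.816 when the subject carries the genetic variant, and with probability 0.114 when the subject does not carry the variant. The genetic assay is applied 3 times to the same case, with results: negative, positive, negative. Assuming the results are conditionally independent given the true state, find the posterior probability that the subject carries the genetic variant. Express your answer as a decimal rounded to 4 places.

Posterior P(H) ≈ 0.0114

With H the event that the subject carries the genetic variant, the joint likelihood of the observed sequence is P(data|H) = 0.184·0.816·0.184 = 0.027626 and P(data|¬H) = 0.886·0.114·0.886 = 0.089490.
Bayes: P(H|data) = 0.036·0.027626 / (0.036·0.027626 + 0.964·0.089490) = 0.00099455/0.087262 = 0.0114.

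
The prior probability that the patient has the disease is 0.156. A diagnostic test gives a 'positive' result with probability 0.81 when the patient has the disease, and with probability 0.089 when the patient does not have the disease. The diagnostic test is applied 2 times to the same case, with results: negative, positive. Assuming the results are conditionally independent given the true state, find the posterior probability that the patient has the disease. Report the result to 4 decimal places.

Posterior P(H) ≈ 0.2597

Let H be the event that the patient has the disease; start with P(H) = 0.156. P('positive'|H) = 0.81, P('positive'|¬H) = 0.089.
Update on result 1 ('negative'): P(H) ← 0.19·0.1560 / (0.19·0.1560 + 0.911·0.8440) = 0.029640/0.79852 = 0.0371.
Update on result 2 ('positive'): P(H) ← 0.81·0.0371 / (0.81·0.0371 + 0.089·0.9629) = 0.030066/0.11576 = 0.2597.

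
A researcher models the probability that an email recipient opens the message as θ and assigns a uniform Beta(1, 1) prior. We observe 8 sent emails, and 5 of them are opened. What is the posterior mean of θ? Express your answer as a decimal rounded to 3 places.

Posterior mean ≈ 0.600

Observing 5 successes and 3 failures updates Beta(1, 1) by adding the success and failure counts to the two shape parameters: α = 1+5 = 6, β = 1+3 = 4.
E[θ | data] = 6/(6+4) = 0.600.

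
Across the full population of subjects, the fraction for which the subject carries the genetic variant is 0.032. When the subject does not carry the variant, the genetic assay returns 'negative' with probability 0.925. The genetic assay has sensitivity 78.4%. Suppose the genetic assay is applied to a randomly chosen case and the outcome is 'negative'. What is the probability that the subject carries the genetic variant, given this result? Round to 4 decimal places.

Write H for 'the subject carries the genetic variant'. Prior odds H:¬H = 0.032/0.968 = 0.033058. For the 'negative' outcome, the likelihood ratio is 0.216/0.925 = 0.23351.
Posterior odds = 0.033058 × 0.23351 = 0.0077195, so P(H|E) = 0.0077195/(1+0.0077195) = 0.0077.

P(H | E) ≈ 0.0077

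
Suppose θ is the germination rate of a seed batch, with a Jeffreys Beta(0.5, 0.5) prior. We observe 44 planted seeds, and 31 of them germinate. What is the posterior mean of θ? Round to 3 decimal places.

Posterior mean ≈ 0.700

Observing 31 successes and 13 failures updates Beta(0.5, 0.5) by adding the success and failure counts to the two shape parameters: α = 0.5+31 = 31.5, β = 0.5+13 = 13.5.
E[θ | data] = 31.5/(31.5+13.5) = 0.700.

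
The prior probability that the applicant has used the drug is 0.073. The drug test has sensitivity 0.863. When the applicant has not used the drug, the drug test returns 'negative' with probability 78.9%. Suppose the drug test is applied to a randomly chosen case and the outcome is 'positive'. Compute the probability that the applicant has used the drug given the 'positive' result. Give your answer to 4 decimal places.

P(H | E) ≈ 0.2436

Let H be the event that the applicant has used the drug. P(H) = 0.073, so P(¬H) = 0.927. With E the 'positive' result, P(E|H) = 0.863 and P(E|¬H) = 0.211.
P(E) = 0.863·0.073 + 0.211·0.927 = 0.062999 + 0.19560 = 0.25860.
By Bayes' theorem, P(H|E) = 0.062999 / 0.25860 = 0.2436.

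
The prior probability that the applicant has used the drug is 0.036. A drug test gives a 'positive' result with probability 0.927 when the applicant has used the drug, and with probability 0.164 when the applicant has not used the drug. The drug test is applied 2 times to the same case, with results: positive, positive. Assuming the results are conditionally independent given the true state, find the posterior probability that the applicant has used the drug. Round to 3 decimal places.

Let H be the event that the applicant has used the drug; start with P(H) = 0.036. P('positive'|H) = 0.927, P('positive'|¬H) = 0.164.
Update on result 1 ('positive'): P(H) ← 0.927·0.0360 / (0.927·0.0360 + 0.164·0.9640) = 0.033372/0.19147 = 0.1743.
Update on result 2 ('positive'): P(H) ← 0.927·0.1743 / (0.927·0.1743 + 0.164·0.8257) = 0.16157/0.29699 = 0.5440.

Posterior P(H) ≈ 0.544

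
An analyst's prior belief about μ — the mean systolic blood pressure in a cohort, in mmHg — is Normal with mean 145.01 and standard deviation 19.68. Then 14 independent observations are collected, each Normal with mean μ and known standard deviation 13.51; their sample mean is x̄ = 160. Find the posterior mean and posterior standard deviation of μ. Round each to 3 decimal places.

Posterior mean ≈ 159.512; posterior SD ≈ 3.551

With known σ, the Normal prior is conjugate. Weight on the data is w = (n/σ²)/(n/σ² + 1/τ₀²) = 0.0767039/(0.0767039+0.00258196) = 0.96743.
Posterior mean = w·x̄ + (1−w)·μ₀ = 0.96743·160 + 0.032565·145.01 = 159.512. Posterior variance = 1/(0.0767039+0.00258196) = 12.6126, so SD = 3.551.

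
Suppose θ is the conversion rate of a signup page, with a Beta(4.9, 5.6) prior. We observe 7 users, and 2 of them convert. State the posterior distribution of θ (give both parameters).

Observing 2 successes and 5 failures updates Beta(4.9, 5.6) by adding the success and failure counts to the two shape parameters: α = 4.9+2 = 6.9, β = 5.6+5 = 10.6.

Posterior: Beta(6.9, 10.6)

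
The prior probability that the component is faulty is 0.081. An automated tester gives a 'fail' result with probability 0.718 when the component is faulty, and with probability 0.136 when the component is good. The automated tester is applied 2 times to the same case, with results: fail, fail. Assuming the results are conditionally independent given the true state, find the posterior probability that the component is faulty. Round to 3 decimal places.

Posterior P(H) ≈ 0.711

With H the event that the component is faulty, the joint likelihood of the observed sequence is P(data|H) = 0.718·0.718 = 0.51552 and P(data|¬H) = 0.136·0.136 = 0.018496.
Bayes: P(H|data) = 0.081·0.51552 / (0.081·0.51552 + 0.919·0.018496) = 0.041757/0.058755 = 0.7107.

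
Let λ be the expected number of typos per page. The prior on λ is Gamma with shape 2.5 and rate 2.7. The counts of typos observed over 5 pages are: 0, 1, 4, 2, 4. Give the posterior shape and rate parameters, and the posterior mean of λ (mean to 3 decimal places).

The Poisson likelihood adds the total count to the shape and the number of exposure periods to the rate. Here ∑xᵢ = 11 and n = 5, so shape 2.5→13.5 and rate 2.7→7.7.
Posterior mean = shape/rate = 13.5/7.7 = 1.753.

Posterior: Gamma(shape=13.5, rate=7.7); mean ≈ 1.753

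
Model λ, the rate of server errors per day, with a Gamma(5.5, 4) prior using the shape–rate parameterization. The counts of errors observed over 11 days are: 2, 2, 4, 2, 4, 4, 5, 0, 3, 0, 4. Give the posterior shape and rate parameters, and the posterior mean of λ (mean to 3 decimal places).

The Poisson likelihood adds the total count to the shape and the number of exposure periods to the rate. Here ∑xᵢ = 30 and n = 11, so shape 5.5→35.5 and rate 4→15.
E[λ | data] = 35.5/15 = 2.367.

Posterior: Gamma(shape=35.5, rate=15); mean ≈ 2.367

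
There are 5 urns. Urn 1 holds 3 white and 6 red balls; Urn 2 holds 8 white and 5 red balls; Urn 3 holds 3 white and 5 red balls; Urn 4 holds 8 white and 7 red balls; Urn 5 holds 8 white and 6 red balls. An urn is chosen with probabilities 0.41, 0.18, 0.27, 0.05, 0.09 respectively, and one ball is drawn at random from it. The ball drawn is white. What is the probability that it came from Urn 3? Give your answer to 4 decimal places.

Tabulate prior·likelihood by source: [1] prior 0.41, lik 0.3333, product 0.1367; [2] prior 0.18, lik 0.6154, product 0.1108; [3] prior 0.27, lik 0.375, product 0.1013; [4] prior 0.05, lik 0.5333, product 0.02667; [5] prior 0.09, lik 0.5714, product 0.05143.
Normalizing constant = 0.42678; the posterior for Urn 3 is its product over the sum, 0.1013/0.42678 = 0.2372.

Posterior probability ≈ 0.2372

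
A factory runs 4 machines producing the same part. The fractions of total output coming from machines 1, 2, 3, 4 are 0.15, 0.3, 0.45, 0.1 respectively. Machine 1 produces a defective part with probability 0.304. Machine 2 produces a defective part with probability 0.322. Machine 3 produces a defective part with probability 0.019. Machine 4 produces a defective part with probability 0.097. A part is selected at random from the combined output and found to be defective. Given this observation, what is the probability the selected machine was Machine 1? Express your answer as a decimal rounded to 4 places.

Tabulate prior·likelihood by source: [1] prior 0.15, lik 0.304, product 0.04560; [2] prior 0.3, lik 0.322, product 0.09660; [3] prior 0.45, lik 0.019, product 0.008550; [4] prior 0.1, lik 0.097, product 0.009700.
Normalizing constant = 0.16045; the posterior for Machine 1 is its product over the sum, 0.04560/0.16045 = 0.2842.

Posterior probability ≈ 0.2842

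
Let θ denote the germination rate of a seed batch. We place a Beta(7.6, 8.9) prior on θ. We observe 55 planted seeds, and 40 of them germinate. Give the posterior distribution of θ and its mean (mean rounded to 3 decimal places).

Observing 40 successes and 15 failures updates Beta(7.6, 8.9) by adding the success and failure counts to the two shape parameters: α = 7.6+40 = 47.6, β = 8.9+15 = 23.9.
E[θ | data] = 47.6/(47.6+23.9) = 0.666.

Posterior: Beta(47.6, 23.9); mean ≈ 0.666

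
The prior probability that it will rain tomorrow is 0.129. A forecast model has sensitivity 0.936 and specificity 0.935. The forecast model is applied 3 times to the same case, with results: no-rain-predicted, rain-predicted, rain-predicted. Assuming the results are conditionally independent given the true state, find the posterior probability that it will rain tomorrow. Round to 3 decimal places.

Let H be the event that it will rain tomorrow; start with P(H) = 0.129. P('rain-predicted'|H) = 0.936, P('rain-predicted'|¬H) = 0.065.
Update on result 1 ('no-rain-predicted'): P(H) ← 0.064·0.1290 / (0.064·0.1290 + 0.935·0.8710) = 0.0082560/0.82264 = 0.0100.
Update on result 2 ('rain-predicted'): P(H) ← 0.936·0.0100 / (0.936·0.0100 + 0.065·0.9900) = 0.0093937/0.073741 = 0.1274.
Update on result 3 ('rain-predicted'): P(H) ← 0.936·0.1274 / (0.936·0.1274 + 0.065·0.8726) = 0.11923/0.17595 = 0.6776.

Posterior P(H) ≈ 0.678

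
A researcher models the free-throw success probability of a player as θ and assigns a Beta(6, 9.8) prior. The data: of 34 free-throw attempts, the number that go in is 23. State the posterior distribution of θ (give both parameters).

Posterior: Beta(29, 20.8)

The binomial likelihood is conjugate to the Beta prior: with 23 successes and 11 failures, the posterior is Beta(6+23, 9.8+11) = Beta(29, 20.8).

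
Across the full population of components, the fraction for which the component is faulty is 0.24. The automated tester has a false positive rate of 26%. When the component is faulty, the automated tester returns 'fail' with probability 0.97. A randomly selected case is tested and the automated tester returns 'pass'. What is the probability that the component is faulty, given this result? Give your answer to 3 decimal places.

Write H for 'the component is faulty'. Prior odds H:¬H = 0.24/0.76 = 0.31579. For the 'pass' outcome, the likelihood ratio is 0.03/0.74 = 0.040541.
Posterior odds = 0.31579 × 0.040541 = 0.012802, so P(H|E) = 0.012802/(1+0.012802) = 0.013.

P(H | E) ≈ 0.013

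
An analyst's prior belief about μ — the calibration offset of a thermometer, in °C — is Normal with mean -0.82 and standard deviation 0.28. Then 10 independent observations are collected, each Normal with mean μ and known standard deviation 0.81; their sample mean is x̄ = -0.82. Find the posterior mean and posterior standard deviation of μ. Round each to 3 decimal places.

Prior precision 1/τ₀² = 1/0.28² = 12.7551; data precision n/σ² = 10/0.81² = 15.2416.
Posterior precision = 12.7551 + 15.2416 = 27.9967, giving posterior SD = 1/√27.9967 = 0.189.
Posterior mean = (12.7551·-0.82 + 15.2416·-0.82) / 27.9967 = -0.820.

Posterior mean ≈ -0.820; posterior SD ≈ 0.189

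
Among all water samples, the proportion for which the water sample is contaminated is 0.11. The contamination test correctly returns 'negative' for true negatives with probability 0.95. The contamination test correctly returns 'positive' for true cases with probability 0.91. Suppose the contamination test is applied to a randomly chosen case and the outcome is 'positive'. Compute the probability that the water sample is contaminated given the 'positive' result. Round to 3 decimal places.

Let H be the event that the water sample is contaminated. P(H) = 0.11, so P(¬H) = 0.89. With E the 'positive' result, P(E|H) = 0.91 and P(E|¬H) = 0.05.
P(E) = 0.91·0.11 + 0.05·0.89 = 0.10010 + 0.044500 = 0.14460.
By Bayes' theorem, P(H|E) = 0.10010 / 0.14460 = 0.692.

P(H | E) ≈ 0.692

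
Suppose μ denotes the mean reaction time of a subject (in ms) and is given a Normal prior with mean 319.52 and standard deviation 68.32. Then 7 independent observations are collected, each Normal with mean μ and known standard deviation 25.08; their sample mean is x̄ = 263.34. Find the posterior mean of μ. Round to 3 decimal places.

Prior precision 1/τ₀² = 1/68.32² = 0.00021424; data precision n/σ² = 7/25.08² = 0.0111287.
Posterior precision = 0.00021424 + 0.0111287 = 0.0113429.
Posterior mean = (0.00021424·319.52 + 0.0111287·263.34) / 0.0113429 = 264.401.

Posterior mean ≈ 264.401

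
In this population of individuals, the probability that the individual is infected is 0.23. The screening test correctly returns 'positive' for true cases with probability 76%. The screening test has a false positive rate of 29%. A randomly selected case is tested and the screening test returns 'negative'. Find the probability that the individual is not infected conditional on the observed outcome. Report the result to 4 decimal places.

P(¬H | E) ≈ 0.9083

Let H be the event that the individual is infected. P(H) = 0.23, so P(¬H) = 0.77. With E the 'negative' result, P(E|H) = 0.24 and P(E|¬H) = 0.71.
P(E) = 0.24·0.23 + 0.71·0.77 = 0.055200 + 0.54670 = 0.60190.
By Bayes' theorem, P(H|E) = 0.055200 / 0.60190 = 0.0917. Hence P(¬H|E) = 1 − 0.0917 = 0.9083.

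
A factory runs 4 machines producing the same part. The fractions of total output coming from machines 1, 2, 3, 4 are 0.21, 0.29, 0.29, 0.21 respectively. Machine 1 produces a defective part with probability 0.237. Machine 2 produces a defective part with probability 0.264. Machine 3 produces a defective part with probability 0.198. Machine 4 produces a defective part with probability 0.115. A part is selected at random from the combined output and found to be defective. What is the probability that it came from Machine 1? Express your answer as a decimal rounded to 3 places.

Tabulate prior·likelihood by source: [1] prior 0.21, lik 0.237, product 0.04977; [2] prior 0.29, lik 0.264, product 0.07656; [3] prior 0.29, lik 0.198, product 0.05742; [4] prior 0.21, lik 0.115, product 0.02415.
Normalizing constant = 0.20790; the posterior for Machine 1 is its product over the sum, 0.04977/0.20790 = 0.239.

Posterior probability ≈ 0.239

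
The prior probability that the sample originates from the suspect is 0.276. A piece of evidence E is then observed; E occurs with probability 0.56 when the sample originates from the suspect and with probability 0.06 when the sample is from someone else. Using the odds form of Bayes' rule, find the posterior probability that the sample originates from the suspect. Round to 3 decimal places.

Posterior probability ≈ 0.781

Prior odds = 0.276/(1−0.276) = 0.38122.
Likelihood ratio for E = 0.56/0.06 = 9.3333.
Posterior odds = prior odds × LR = 3.5580.
Posterior probability = odds/(1+odds) = 3.5580/4.5580 = 0.781.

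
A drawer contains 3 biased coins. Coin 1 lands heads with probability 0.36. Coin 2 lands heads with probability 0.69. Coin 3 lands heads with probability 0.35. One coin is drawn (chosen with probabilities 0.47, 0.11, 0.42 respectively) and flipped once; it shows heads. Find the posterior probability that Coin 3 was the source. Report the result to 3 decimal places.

Tabulate prior·likelihood by source: [1] prior 0.47, lik 0.36, product 0.1692; [2] prior 0.11, lik 0.69, product 0.07590; [3] prior 0.42, lik 0.35, product 0.1470.
Normalizing constant = 0.39210; the posterior for Coin 3 is its product over the sum, 0.1470/0.39210 = 0.375.

Posterior probability ≈ 0.375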